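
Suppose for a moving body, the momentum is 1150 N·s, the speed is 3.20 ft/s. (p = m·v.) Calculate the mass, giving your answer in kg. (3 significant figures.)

1180 kg

Solving p = m·v for m: m = p/v.
p = 1150 N·s = 1150 kg·m/s; v = 3.20 ft/s = 0.9754 m/s.
m = 1179 kg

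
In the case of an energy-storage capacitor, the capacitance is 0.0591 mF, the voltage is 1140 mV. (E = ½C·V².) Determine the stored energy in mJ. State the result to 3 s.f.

0.0384 mJ

Directly: E = ½CV².
C = 0.0591 mF = 5.910×10^-5 F; V = 1140 mV = 1.140 V.
E = 3.840×10^-5 J  (the unit combination reduces to kg·m²/s² = J)
3.840×10^-5 J × (1 mJ / 0.001000 J) = 0.03840 mJ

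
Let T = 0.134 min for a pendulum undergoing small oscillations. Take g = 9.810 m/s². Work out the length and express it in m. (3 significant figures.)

Rearranging T = 2π√(L/g) for L: L = g·(T/2π)².
T = 0.134 min = 8.040 s; g = 9.810 m/s².
L = 16.06 m

16.1 m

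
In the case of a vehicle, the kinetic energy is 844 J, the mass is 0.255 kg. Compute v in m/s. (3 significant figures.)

81.4 m/s

Solving KE = ½mv² for v: v = √(2·KE/m).
KE = 844 J; m = 0.255 kg.
v = 81.36 m/s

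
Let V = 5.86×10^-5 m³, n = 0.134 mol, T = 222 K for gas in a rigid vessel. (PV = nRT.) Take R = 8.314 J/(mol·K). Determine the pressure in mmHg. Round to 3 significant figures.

31700 mmHg

From the ideal-gas law: P = nRT/V.
V = 5.86×10^-5 m³; n = 0.134 mol; T = 222 K; R = 8.314 J/(mol·K).
P = 4.221×10^6 Pa  (the unit combination reduces to kg/(m·s²) = Pa)
4.221×10^6 Pa × (1 mmHg / 133.3 Pa) = 31657 mmHg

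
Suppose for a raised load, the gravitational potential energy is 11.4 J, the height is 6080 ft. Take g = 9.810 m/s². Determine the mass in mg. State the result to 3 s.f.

Rearranging PE = m·g·h for m: m = PE/(g·h).
PE = 11.4 J; h = 6080 ft = 1853 m; g = 9.810 m/s².
m = 6.271×10^-4 kg
6.271×10^-4 kg × (1 mg / 1.000×10^-6 kg) = 627.1 mg

627 mg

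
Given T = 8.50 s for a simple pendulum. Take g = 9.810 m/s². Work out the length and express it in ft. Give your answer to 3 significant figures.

Rearranging: L = g·(T/2π)².
T = 8.50 s; g = 9.810 m/s².
L = 17.95 m
17.95 m × (1 ft / 0.3048 m) = 58.90 ft

58.9 ft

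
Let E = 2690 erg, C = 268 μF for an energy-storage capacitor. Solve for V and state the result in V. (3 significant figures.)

1.42 V

Solving E = ½C·V² for V: V = √(2E/C).
E = 2690 erg = 2.690×10^-4 J; C = 268 μF = 2.680×10^-4 F.
V = 1.417 V  (the unit combination reduces to kg·m²/(A·s³) = V)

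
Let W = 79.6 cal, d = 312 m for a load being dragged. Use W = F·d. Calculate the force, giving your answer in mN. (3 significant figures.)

1070 mN

Rearranging: F = W/d.
W = 79.6 cal = 333.0 J; d = 312 m.
F = 1.067 N
1.067 N × (1 mN / 0.001000 N) = 1067 mN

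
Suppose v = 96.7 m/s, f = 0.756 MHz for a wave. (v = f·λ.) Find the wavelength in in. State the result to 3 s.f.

0.00504 in

Rearranging: λ = v/f.
v = 96.7 m/s; f = 0.756 MHz = 7.560×10^5 Hz.
λ = 1.279×10^-4 m
1.279×10^-4 m × (1 in / 0.02540 m) = 0.005036 in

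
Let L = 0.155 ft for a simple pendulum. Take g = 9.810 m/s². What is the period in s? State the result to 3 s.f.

Directly: T = 2π√(L/g).
L = 0.155 ft = 0.04724 m; g = 9.810 m/s².
T = 0.4360 s

0.436 s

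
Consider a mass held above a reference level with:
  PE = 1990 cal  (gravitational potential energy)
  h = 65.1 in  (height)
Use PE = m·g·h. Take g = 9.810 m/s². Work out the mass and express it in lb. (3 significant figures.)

Solving PE = m·g·h for m: m = PE/(g·h).
PE = 1990 cal = 8326 J; h = 65.1 in = 1.654 m; g = 9.810 m/s².
m = 513.3 kg
513.3 kg × (1 lb / 0.4536 kg) = 1132 lb

1130 lb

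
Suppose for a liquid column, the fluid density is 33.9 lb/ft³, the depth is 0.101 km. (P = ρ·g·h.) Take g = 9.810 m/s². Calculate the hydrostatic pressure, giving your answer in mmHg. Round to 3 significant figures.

4040 mmHg

Directly: P = ρgh.
ρ = 33.9 lb/ft³ = 543.0 kg/m³; h = 0.101 km = 101.0 m; g = 9.810 m/s².
P = 5.380×10^5 Pa  (the unit combination reduces to kg/(m·s²) = Pa)
5.380×10^5 Pa × (1 mmHg / 133.3 Pa) = 4036 mmHg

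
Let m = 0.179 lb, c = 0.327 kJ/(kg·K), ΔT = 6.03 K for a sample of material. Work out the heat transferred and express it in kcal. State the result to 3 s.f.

Q is given directly by: Q = mcΔT.
m = 0.179 lb = 0.08119 kg; c = 0.327 kJ/(kg·K) = 327.0 J/(kg·K); ΔT = 6.03 K.
Q = 160.1 J
160.1 J × (1 kcal / 4184 J) = 0.03826 kcal

0.0383 kcal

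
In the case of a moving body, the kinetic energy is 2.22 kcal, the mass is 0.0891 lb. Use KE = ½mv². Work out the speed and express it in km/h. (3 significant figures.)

2440 km/h

Rearranging KE = ½mv² for v: v = √(2·KE/m).
KE = 2.22 kcal = 9288 J; m = 0.0891 lb = 0.04042 kg.
v = 678.0 m/s
678.0 m/s × (1 km/h / 0.2778 m/s) = 2441 km/h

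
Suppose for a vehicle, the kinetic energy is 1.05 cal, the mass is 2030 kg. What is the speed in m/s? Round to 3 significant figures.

0.0658 m/s

Rearranging: v = √(2·KE/m).
KE = 1.05 cal = 4.393 J; m = 2030 kg.
v = 0.06579 m/s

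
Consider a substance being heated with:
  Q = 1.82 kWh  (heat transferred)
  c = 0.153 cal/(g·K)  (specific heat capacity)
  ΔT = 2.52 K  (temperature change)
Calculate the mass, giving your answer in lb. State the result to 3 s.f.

Rearranging: m = Q/(c·ΔT).
Q = 1.82 kWh = 6.552×10^6 J; c = 0.153 cal/(g·K) = 640.2 J/(kg·K); ΔT = 2.52 K.
m = 4062 kg
4062 kg × (1 lb / 0.4536 kg) = 8954 lb

8950 lb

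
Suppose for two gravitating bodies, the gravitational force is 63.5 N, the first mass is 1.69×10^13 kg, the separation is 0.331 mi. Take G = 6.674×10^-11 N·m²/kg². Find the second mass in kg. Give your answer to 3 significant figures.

16000 kg

Solving F = G·m₁·m₂/r² for m₂: m₂ = F·r²/(G·m₁).
F = 63.5 N; m₁ = 1.69×10^13 kg; r = 0.331 mi = 532.7 m; G = 6.674×10^-11 N·m²/kg².
m₂ = 15976 kg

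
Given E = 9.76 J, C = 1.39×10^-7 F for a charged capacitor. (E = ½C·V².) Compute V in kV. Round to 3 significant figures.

11.9 kV

Rearranging: V = √(2E/C).
E = 9.76 J; C = 1.39×10^-7 F.
V = 11850 V  (the unit combination reduces to kg·m²/(A·s³) = V)
11850 V × (1 kV / 1000 V) = 11.85 kV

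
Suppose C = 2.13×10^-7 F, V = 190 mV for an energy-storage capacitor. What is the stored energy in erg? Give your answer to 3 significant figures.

0.0384 erg

E is given directly by: E = ½CV².
C = 2.13×10^-7 F; V = 190 mV = 0.1900 V.
E = 3.845×10^-9 J
3.845×10^-9 J × (1 erg / 1.000×10^-7 J) = 0.03845 erg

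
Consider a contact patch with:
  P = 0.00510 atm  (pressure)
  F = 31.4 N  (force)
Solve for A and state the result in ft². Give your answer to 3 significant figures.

0.654 ft²

Solving P = F/A for A: A = F/P.
P = 0.00510 atm = 516.8 Pa; F = 31.4 N.
A = 0.06076 m²
0.06076 m² × (1 ft² / 0.09290 m²) = 0.6541 ft²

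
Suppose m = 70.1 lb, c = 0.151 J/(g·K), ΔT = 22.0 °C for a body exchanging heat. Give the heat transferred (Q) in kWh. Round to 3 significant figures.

Q is given directly by: Q = mcΔT.
m = 70.1 lb = 31.80 kg; c = 0.151 J/(g·K) = 151.0 J/(kg·K); ΔT = 22.0 °C = 22.00 K.
Q = 1.056×10^5 J
1.056×10^5 J × (1 kWh / 3.600×10^6 J) = 0.02934 kWh

0.0293 kWh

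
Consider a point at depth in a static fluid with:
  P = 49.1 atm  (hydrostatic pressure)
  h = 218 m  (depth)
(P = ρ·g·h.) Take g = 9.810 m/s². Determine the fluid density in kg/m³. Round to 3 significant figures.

2330 kg/m³

Solving P = ρ·g·h for ρ: ρ = P/(g·h).
P = 49.1 atm = 4.975×10^6 Pa; h = 218 m; g = 9.810 m/s².
ρ = 2326 kg/m³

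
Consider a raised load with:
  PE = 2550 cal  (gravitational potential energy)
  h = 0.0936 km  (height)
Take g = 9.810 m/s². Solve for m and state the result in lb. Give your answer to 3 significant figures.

Rearranging: m = PE/(g·h).
PE = 2550 cal = 10669 J; h = 0.0936 km = 93.60 m; g = 9.810 m/s².
m = 11.62 kg
11.62 kg × (1 lb / 0.4536 kg) = 25.62 lb

25.6 lb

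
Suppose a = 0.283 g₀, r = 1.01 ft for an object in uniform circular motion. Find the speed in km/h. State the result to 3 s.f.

3.33 km/h

Rearranging a = v²/r for v: v = √(a·r).
a = 0.283 g₀ = 2.775 m/s²; r = 1.01 ft = 0.3078 m.
v = 0.9243 m/s
0.9243 m/s × (1 km/h / 0.2778 m/s) = 3.328 km/h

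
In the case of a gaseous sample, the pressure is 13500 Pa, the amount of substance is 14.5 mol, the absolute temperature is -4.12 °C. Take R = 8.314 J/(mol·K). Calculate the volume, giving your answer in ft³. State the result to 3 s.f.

Rearranging PV = nRT for V: V = nRT/P.
P = 13500 Pa; n = 14.5 mol; T = -4.12 °C = 269.0 K; R = 8.314 J/(mol·K).
V = 2.402 m³
2.402 m³ × (1 ft³ / 0.02832 m³) = 84.84 ft³

84.8 ft³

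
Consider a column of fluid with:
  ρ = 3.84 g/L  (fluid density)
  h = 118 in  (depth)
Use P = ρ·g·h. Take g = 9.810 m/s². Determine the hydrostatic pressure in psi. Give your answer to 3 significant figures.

0.0164 psi

Directly: P = ρgh.
ρ = 3.84 g/L = 3.840 kg/m³; h = 118 in = 2.997 m; g = 9.810 m/s².
P = 112.9 Pa
112.9 Pa × (1 psi / 6895 Pa) = 0.01638 psi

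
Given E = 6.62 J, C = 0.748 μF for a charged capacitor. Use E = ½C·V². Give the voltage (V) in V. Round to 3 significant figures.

Solving E = ½C·V² for V: V = √(2E/C).
E = 6.62 J; C = 0.748 μF = 7.480×10^-7 F.
V = 4207 V  (the unit combination reduces to kg·m²/(A·s³) = V)

4210 V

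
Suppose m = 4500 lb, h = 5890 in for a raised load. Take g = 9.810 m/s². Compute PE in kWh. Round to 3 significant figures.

0.832 kWh

Directly: PE = mgh.
m = 4500 lb = 2041 kg; h = 5890 in = 149.6 m; g = 9.810 m/s².
PE = 2.996×10^6 J
2.996×10^6 J × (1 kWh / 3.600×10^6 J) = 0.8321 kWh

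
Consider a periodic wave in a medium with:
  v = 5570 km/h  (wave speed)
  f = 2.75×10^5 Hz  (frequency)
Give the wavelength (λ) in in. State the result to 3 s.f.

0.222 in

Rearranging v = f·λ for λ: λ = v/f.
v = 5570 km/h = 1547 m/s; f = 2.75×10^5 Hz.
λ = 0.005626 m
0.005626 m × (1 in / 0.02540 m) = 0.2215 in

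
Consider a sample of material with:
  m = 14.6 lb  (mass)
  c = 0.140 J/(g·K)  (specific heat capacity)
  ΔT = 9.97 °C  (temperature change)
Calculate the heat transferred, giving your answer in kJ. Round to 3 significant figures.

9.24 kJ

Directly: Q = mcΔT.
m = 14.6 lb = 6.622 kg; c = 0.140 J/(g·K) = 140.0 J/(kg·K); ΔT = 9.97 °C = 9.970 K.
Q = 9244 J
9244 J × (1 kJ / 1000 J) = 9.244 kJ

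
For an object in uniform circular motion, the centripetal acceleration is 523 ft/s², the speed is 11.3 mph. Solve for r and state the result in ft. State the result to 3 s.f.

Rearranging: r = v²/a.
a = 523 ft/s² = 159.4 m/s²; v = 11.3 mph = 5.052 m/s.
r = 0.1601 m
0.1601 m × (1 ft / 0.3048 m) = 0.5252 ft

0.525 ft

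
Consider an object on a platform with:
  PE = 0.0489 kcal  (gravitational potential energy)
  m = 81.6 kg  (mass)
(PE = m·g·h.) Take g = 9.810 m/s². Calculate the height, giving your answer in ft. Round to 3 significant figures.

Rearranging: h = PE/(m·g).
PE = 0.0489 kcal = 204.6 J; m = 81.6 kg; g = 9.810 m/s².
h = 0.2556 m
0.2556 m × (1 ft / 0.3048 m) = 0.8385 ft

0.839 ft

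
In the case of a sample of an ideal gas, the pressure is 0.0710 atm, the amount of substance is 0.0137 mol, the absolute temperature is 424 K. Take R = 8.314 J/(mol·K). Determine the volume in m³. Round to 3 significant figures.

0.00671 m³

From the ideal-gas law: V = nRT/P.
P = 0.0710 atm = 7194 Pa; n = 0.0137 mol; T = 424 K; R = 8.314 J/(mol·K).
V = 0.006713 m³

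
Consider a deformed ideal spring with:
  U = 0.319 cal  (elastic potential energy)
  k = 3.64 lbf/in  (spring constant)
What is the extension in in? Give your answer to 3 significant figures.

Rearranging U = ½k·x² for x: x = √(2U/k).
U = 0.319 cal = 1.335 J; k = 3.64 lbf/in = 637.5 N/m.
x = 0.06471 m
0.06471 m × (1 in / 0.02540 m) = 2.548 in

2.55 in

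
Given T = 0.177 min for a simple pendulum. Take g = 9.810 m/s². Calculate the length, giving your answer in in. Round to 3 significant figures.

1100 in

Rearranging T = 2π√(L/g) for L: L = g·(T/2π)².
T = 0.177 min = 10.62 s; g = 9.810 m/s².
L = 28.03 m
28.03 m × (1 in / 0.02540 m) = 1103 in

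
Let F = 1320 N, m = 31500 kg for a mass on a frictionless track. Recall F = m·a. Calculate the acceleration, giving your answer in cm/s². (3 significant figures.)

Rearranging F = m·a for a: a = F/m.
F = 1320 N; m = 31500 kg.
a = 0.04190 m/s²
0.04190 m/s² × (1 cm/s² / 0.01000 m/s²) = 4.190 cm/s²

4.19 cm/s²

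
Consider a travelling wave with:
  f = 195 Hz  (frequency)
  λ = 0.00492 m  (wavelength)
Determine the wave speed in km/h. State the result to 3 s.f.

3.45 km/h

Directly: v = fλ.
f = 195 Hz; λ = 0.00492 m.
v = 0.9594 m/s
0.9594 m/s × (1 km/h / 0.2778 m/s) = 3.454 km/h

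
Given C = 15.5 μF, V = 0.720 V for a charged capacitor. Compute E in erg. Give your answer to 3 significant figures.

Directly: E = ½CV².
C = 15.5 μF = 1.550×10^-5 F; V = 0.720 V.
E = 4.018×10^-6 J
4.018×10^-6 J × (1 erg / 1.000×10^-7 J) = 40.18 erg

40.2 erg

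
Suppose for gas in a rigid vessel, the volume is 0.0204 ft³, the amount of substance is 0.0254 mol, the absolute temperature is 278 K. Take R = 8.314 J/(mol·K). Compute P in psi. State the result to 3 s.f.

14.7 psi

From the ideal-gas law: P = nRT/V.
V = 0.0204 ft³ = 5.777×10^-4 m³; n = 0.0254 mol; T = 278 K; R = 8.314 J/(mol·K).
P = 1.016×10^5 Pa  (the unit combination reduces to kg/(m·s²) = Pa)
1.016×10^5 Pa × (1 psi / 6895 Pa) = 14.74 psi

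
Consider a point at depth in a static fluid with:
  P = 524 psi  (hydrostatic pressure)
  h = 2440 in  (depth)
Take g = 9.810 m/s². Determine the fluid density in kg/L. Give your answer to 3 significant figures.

Rearranging P = ρ·g·h for ρ: ρ = P/(g·h).
P = 524 psi = 3.613×10^6 Pa; h = 2440 in = 61.98 m; g = 9.810 m/s².
ρ = 5942 kg/m³
5942 kg/m³ × (1 kg/L / 1000 kg/m³) = 5.942 kg/L

5.94 kg/L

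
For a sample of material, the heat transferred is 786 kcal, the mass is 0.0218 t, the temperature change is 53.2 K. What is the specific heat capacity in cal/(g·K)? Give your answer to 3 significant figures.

0.678 cal/(g·K)

Rearranging Q = m·c·ΔT for c: c = Q/(m·ΔT).
Q = 786 kcal = 3.289×10^6 J; m = 0.0218 t = 21.80 kg; ΔT = 53.2 K.
c = 2836 J/(kg·K)
2836 J/(kg·K) × (1 cal/(g·K) / 4184 J/(kg·K)) = 0.6777 cal/(g·K)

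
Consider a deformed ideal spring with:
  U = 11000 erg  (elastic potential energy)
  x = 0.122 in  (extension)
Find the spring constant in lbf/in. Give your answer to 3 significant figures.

Rearranging: k = 2U/x².
U = 11000 erg = 0.001100 J; x = 0.122 in = 0.003099 m.
k = 229.1 N/m
229.1 N/m × (1 lbf/in / 175.1 N/m) = 1.308 lbf/in

1.31 lbf/in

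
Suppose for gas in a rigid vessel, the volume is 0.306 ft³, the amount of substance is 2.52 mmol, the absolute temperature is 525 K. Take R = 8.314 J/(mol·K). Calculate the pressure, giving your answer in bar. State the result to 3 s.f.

0.0127 bar

P is given directly by: P = nRT/V.
V = 0.306 ft³ = 0.008665 m³; n = 2.52 mmol = 0.002520 mol; T = 525 K; R = 8.314 J/(mol·K).
P = 1269 Pa
1269 Pa × (1 bar / 1.000×10^5 Pa) = 0.01269 bar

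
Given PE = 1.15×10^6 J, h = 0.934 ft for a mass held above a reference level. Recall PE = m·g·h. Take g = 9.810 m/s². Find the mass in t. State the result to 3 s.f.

Solving PE = m·g·h for m: m = PE/(g·h).
PE = 1.15×10^6 J; h = 0.934 ft = 0.2847 m; g = 9.810 m/s².
m = 4.118×10^5 kg
4.118×10^5 kg × (1 t / 1000 kg) = 411.8 t

412 t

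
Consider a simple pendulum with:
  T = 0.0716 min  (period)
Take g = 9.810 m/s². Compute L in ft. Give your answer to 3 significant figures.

Rearranging: L = g·(T/2π)².
T = 0.0716 min = 4.296 s; g = 9.810 m/s².
L = 4.586 m
4.586 m × (1 ft / 0.3048 m) = 15.05 ft

15.0 ft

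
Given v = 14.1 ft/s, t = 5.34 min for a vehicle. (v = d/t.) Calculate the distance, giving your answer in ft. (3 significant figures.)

Solving v = d/t for d: d = v·t.
v = 14.1 ft/s = 4.298 m/s; t = 5.34 min = 320.4 s.
d = 1377 m
1377 m × (1 ft / 0.3048 m) = 4518 ft

4520 ft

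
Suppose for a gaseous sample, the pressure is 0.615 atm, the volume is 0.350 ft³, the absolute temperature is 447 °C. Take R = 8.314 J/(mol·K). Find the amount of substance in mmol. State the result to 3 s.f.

Solving PV = nRT for n: n = PV/(RT).
P = 0.615 atm = 62315 Pa; V = 0.350 ft³ = 0.009911 m³; T = 447 °C = 720.1 K; R = 8.314 J/(mol·K).
n = 0.1032 mol
0.1032 mol × (1 mmol / 0.001000 mol) = 103.2 mmol

103 mmol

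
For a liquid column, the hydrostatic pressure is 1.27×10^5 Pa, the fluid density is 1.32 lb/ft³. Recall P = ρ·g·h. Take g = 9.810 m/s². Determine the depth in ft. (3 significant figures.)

2010 ft

Solving P = ρ·g·h for h: h = P/(ρ·g).
P = 1.27×10^5 Pa; ρ = 1.32 lb/ft³ = 21.14 kg/m³; g = 9.810 m/s².
h = 612.3 m
612.3 m × (1 ft / 0.3048 m) = 2009 ft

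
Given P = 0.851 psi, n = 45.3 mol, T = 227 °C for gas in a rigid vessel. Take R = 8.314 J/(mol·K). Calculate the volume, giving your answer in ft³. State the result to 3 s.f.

1130 ft³

From the ideal-gas law: V = nRT/P.
P = 0.851 psi = 5867 Pa; n = 45.3 mol; T = 227 °C = 500.1 K; R = 8.314 J/(mol·K).
V = 32.10 m³
32.10 m³ × (1 ft³ / 0.02832 m³) = 1134 ft³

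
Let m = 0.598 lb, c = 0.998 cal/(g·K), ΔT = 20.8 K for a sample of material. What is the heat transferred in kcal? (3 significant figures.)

5.63 kcal

Directly: Q = mcΔT.
m = 0.598 lb = 0.2712 kg; c = 0.998 cal/(g·K) = 4176 J/(kg·K); ΔT = 20.8 K.
Q = 23559 J
23559 J × (1 kcal / 4184 J) = 5.631 kcal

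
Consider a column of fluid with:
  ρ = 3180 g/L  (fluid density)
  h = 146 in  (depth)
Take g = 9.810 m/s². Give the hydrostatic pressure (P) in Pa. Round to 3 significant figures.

1.16×10^5 Pa

P is given directly by: P = ρgh.
ρ = 3180 g/L = 3180 kg/m³; h = 146 in = 3.708 m; g = 9.810 m/s².
P = 1.157×10^5 Pa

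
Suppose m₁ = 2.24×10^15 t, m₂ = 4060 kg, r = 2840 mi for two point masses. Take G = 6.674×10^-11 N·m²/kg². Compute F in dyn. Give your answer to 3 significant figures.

2910 dyn

F is given directly by: F = Gm₁m₂/r².
m₁ = 2.24×10^15 t = 2.240×10^18 kg; m₂ = 4060 kg; r = 2840 mi = 4.571×10^6 m; G = 6.674×10^-11 N·m²/kg².
F = 0.02906 N
0.02906 N × (1 dyn / 1.000×10^-5 N) = 2906 dyn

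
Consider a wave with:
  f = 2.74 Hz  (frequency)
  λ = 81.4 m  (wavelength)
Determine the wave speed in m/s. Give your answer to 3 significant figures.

Directly: v = fλ.
f = 2.74 Hz; λ = 81.4 m.
v = 223.0 m/s

223 m/s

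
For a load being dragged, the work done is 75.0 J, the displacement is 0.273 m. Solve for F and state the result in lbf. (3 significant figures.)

Rearranging: F = W/d.
W = 75.0 J; d = 0.273 m.
F = 274.7 N
274.7 N × (1 lbf / 4.448 N) = 61.76 lbf

61.8 lbf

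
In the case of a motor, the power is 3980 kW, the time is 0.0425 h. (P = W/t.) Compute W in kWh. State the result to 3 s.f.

Rearranging: W = P·t.
P = 3980 kW = 3.980×10^6 W; t = 0.0425 h = 153.0 s.
W = 6.089×10^8 J
6.089×10^8 J × (1 kWh / 3.600×10^6 J) = 169.2 kWh

169 kWh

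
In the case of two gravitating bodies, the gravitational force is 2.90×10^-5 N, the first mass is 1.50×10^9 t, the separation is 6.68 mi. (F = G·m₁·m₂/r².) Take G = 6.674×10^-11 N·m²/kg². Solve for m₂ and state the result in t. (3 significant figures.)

Solving F = G·m₁·m₂/r² for m₂: m₂ = F·r²/(G·m₁).
F = 2.90×10^-5 N; m₁ = 1.50×10^9 t = 1.500×10^12 kg; r = 6.68 mi = 10750 m; G = 6.674×10^-11 N·m²/kg².
m₂ = 33.48 kg
33.48 kg × (1 t / 1000 kg) = 0.03348 t

0.0335 t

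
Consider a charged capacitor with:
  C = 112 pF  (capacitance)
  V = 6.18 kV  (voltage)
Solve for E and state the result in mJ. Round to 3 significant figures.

2.14 mJ

E is given directly by: E = ½CV².
C = 112 pF = 1.120×10^-10 F; V = 6.18 kV = 6180 V.
E = 0.002139 J  (the unit combination reduces to kg·m²/s² = J)
0.002139 J × (1 mJ / 0.001000 J) = 2.139 mJ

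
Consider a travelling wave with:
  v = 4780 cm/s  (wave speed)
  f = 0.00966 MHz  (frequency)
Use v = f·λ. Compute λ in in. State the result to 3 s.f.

0.195 in

Solving v = f·λ for λ: λ = v/f.
v = 4780 cm/s = 47.80 m/s; f = 0.00966 MHz = 9660 Hz.
λ = 0.004948 m
0.004948 m × (1 in / 0.02540 m) = 0.1948 in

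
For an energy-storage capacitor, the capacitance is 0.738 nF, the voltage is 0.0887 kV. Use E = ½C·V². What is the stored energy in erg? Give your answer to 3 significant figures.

29.0 erg

Directly: E = ½CV².
C = 0.738 nF = 7.380×10^-10 F; V = 0.0887 kV = 88.70 V.
E = 2.903×10^-6 J
2.903×10^-6 J × (1 erg / 1.000×10^-7 J) = 29.03 erg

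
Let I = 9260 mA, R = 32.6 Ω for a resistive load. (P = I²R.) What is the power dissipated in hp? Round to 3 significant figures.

3.75 hp

Directly: P = I²R.
I = 9260 mA = 9.260 A; R = 32.6 Ω.
P = 2795 W
2795 W × (1 hp / 745.7 W) = 3.749 hp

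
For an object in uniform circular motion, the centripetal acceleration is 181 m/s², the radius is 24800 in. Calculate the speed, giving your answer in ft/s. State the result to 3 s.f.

1110 ft/s

Solving a = v²/r for v: v = √(a·r).
a = 181 m/s²; r = 24800 in = 629.9 m.
v = 337.7 m/s
337.7 m/s × (1 ft/s / 0.3048 m/s) = 1108 ft/s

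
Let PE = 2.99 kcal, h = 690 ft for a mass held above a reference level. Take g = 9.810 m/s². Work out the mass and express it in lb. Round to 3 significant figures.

Rearranging PE = m·g·h for m: m = PE/(g·h).
PE = 2.99 kcal = 12510 J; h = 690 ft = 210.3 m; g = 9.810 m/s².
m = 6.064 kg
6.064 kg × (1 lb / 0.4536 kg) = 13.37 lb

13.4 lb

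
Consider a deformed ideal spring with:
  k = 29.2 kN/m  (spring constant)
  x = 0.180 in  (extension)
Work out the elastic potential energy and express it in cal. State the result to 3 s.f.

Directly: U = ½kx².
k = 29.2 kN/m = 29200 N/m; x = 0.180 in = 0.004572 m.
U = 0.3052 J
0.3052 J × (1 cal / 4.184 J) = 0.07294 cal

0.0729 cal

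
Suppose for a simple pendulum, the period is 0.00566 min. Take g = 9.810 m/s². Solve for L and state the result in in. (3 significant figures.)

1.13 in

Rearranging: L = g·(T/2π)².
T = 0.00566 min = 0.3396 s; g = 9.810 m/s².
L = 0.02866 m
0.02866 m × (1 in / 0.02540 m) = 1.128 in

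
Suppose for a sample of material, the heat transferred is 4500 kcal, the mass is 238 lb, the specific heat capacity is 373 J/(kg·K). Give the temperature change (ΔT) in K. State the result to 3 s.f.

468 K

Rearranging: ΔT = Q/(m·c).
Q = 4500 kcal = 1.883×10^7 J; m = 238 lb = 108.0 kg; c = 373 J/(kg·K).
ΔT = 467.6 K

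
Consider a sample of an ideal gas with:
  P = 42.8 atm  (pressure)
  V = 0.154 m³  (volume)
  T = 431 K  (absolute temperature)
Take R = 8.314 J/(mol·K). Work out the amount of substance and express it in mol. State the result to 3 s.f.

186 mol

From the ideal-gas law: n = PV/(RT).
P = 42.8 atm = 4.337×10^6 Pa; V = 0.154 m³; T = 431 K; R = 8.314 J/(mol·K).
n = 186.4 mol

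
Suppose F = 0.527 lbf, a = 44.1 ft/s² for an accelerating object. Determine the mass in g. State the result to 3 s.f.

From Newton's second law: m = F/a.
F = 0.527 lbf = 2.344 N; a = 44.1 ft/s² = 13.44 m/s².
m = 0.1744 kg
0.1744 kg × (1 g / 0.001000 kg) = 174.4 g

174 g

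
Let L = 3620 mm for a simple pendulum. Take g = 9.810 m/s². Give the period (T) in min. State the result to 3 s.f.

0.0636 min

Directly: T = 2π√(L/g).
L = 3620 mm = 3.620 m; g = 9.810 m/s².
T = 3.817 s
3.817 s × (1 min / 60.00 s) = 0.06361 min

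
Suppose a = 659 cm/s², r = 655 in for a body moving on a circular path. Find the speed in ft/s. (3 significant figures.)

Rearranging a = v²/r for v: v = √(a·r).
a = 659 cm/s² = 6.590 m/s²; r = 655 in = 16.64 m.
v = 10.47 m/s
10.47 m/s × (1 ft/s / 0.3048 m/s) = 34.35 ft/s

34.4 ft/s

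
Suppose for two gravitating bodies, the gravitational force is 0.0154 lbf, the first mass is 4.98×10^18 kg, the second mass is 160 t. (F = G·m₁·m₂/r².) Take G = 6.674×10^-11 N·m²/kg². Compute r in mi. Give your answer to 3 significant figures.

Solving F = G·m₁·m₂/r² for r: r = √(G·m₁m₂/F).
F = 0.0154 lbf = 0.06850 N; m₁ = 4.98×10^18 kg; m₂ = 160 t = 1.600×10^5 kg; G = 6.674×10^-11 N·m²/kg².
r = 2.786×10^7 m
2.786×10^7 m × (1 mi / 1609 m) = 17313 mi

17300 mi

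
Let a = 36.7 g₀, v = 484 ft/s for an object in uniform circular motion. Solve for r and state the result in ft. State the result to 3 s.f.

198 ft

Solving a = v²/r for r: r = v²/a.
a = 36.7 g₀ = 359.9 m/s²; v = 484 ft/s = 147.5 m/s.
r = 60.47 m
60.47 m × (1 ft / 0.3048 m) = 198.4 ft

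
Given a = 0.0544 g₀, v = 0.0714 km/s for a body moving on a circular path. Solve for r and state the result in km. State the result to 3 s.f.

Rearranging: r = v²/a.
a = 0.0544 g₀ = 0.5335 m/s²; v = 0.0714 km/s = 71.40 m/s.
r = 9556 m
9556 m × (1 km / 1000 m) = 9.556 km

9.56 km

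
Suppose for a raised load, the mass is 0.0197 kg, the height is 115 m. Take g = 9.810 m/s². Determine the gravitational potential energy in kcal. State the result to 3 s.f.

0.00531 kcal

PE is given directly by: PE = mgh.
m = 0.0197 kg; h = 115 m; g = 9.810 m/s².
PE = 22.22 J  (the unit combination reduces to kg·m²/s² = J)
22.22 J × (1 kcal / 4184 J) = 0.005312 kcal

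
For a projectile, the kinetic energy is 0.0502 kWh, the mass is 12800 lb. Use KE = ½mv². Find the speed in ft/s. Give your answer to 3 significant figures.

Rearranging KE = ½mv² for v: v = √(2·KE/m).
KE = 0.0502 kWh = 1.807×10^5 J; m = 12800 lb = 5806 kg.
v = 7.890 m/s
7.890 m/s × (1 ft/s / 0.3048 m/s) = 25.89 ft/s

25.9 ft/s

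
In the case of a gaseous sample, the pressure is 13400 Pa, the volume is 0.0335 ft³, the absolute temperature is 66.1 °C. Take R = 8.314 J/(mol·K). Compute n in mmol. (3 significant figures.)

Rearranging PV = nRT for n: n = PV/(RT).
P = 13400 Pa; V = 0.0335 ft³ = 9.486×10^-4 m³; T = 66.1 °C = 339.2 K; R = 8.314 J/(mol·K).
n = 0.004507 mol
0.004507 mol × (1 mmol / 0.001000 mol) = 4.507 mmol

4.51 mmol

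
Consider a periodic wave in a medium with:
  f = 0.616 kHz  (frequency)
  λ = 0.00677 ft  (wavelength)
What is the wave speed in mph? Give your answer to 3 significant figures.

2.84 mph

Directly: v = fλ.
f = 0.616 kHz = 616.0 Hz; λ = 0.00677 ft = 0.002063 m.
v = 1.271 m/s
1.271 m/s × (1 mph / 0.4470 m/s) = 2.843 mph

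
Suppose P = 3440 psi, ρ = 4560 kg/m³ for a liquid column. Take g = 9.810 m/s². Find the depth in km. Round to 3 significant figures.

Solving P = ρ·g·h for h: h = P/(ρ·g).
P = 3440 psi = 2.372×10^7 Pa; ρ = 4560 kg/m³; g = 9.810 m/s².
h = 530.2 m
530.2 m × (1 km / 1000 m) = 0.5302 km

0.530 km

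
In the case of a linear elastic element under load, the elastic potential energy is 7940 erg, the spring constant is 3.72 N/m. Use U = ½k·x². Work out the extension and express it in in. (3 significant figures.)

Rearranging U = ½k·x² for x: x = √(2U/k).
U = 7940 erg = 7.940×10^-4 J; k = 3.72 N/m.
x = 0.02066 m
0.02066 m × (1 in / 0.02540 m) = 0.8134 in

0.813 in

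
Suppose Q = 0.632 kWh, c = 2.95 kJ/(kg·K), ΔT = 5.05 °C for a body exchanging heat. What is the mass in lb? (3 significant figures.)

337 lb

Rearranging: m = Q/(c·ΔT).
Q = 0.632 kWh = 2.275×10^6 J; c = 2.95 kJ/(kg·K) = 2950 J/(kg·K); ΔT = 5.05 °C = 5.050 K.
m = 152.7 kg
152.7 kg × (1 lb / 0.4536 kg) = 336.7 lb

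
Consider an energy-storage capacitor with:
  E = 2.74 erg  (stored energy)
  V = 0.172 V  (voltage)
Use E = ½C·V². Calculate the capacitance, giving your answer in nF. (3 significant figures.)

18500 nF

Rearranging: C = 2E/V².
E = 2.74 erg = 2.740×10^-7 J; V = 0.172 V.
C = 1.852×10^-5 F
1.852×10^-5 F × (1 nF / 1.000×10^-9 F) = 18524 nF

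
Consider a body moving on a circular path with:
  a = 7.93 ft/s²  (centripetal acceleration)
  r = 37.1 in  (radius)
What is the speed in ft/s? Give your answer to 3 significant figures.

4.95 ft/s

Rearranging a = v²/r for v: v = √(a·r).
a = 7.93 ft/s² = 2.417 m/s²; r = 37.1 in = 0.9423 m.
v = 1.509 m/s
1.509 m/s × (1 ft/s / 0.3048 m/s) = 4.951 ft/s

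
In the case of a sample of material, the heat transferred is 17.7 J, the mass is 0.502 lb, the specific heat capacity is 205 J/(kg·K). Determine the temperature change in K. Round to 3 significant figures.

Rearranging Q = m·c·ΔT for ΔT: ΔT = Q/(m·c).
Q = 17.7 J; m = 0.502 lb = 0.2277 kg; c = 205 J/(kg·K).
ΔT = 0.3792 K

0.379 K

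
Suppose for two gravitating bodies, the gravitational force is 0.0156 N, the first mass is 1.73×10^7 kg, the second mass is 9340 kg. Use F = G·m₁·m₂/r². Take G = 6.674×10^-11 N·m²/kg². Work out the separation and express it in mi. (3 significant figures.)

0.0163 mi

Solving F = G·m₁·m₂/r² for r: r = √(G·m₁m₂/F).
F = 0.0156 N; m₁ = 1.73×10^7 kg; m₂ = 9340 kg; G = 6.674×10^-11 N·m²/kg².
r = 26.29 m
26.29 m × (1 mi / 1609 m) = 0.01634 mi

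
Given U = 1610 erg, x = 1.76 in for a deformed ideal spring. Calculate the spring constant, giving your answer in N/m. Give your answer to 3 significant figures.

Rearranging: k = 2U/x².
U = 1610 erg = 1.610×10^-4 J; x = 1.76 in = 0.04470 m.
k = 0.1611 N/m

0.161 N/m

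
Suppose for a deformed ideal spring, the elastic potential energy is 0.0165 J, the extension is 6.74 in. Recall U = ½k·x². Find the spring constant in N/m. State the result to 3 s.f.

1.13 N/m

Solving U = ½k·x² for k: k = 2U/x².
U = 0.0165 J; x = 6.74 in = 0.1712 m.
k = 1.126 N/m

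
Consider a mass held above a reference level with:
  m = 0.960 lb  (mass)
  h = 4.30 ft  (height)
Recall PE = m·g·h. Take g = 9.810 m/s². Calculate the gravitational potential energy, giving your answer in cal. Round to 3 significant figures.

PE is given directly by: PE = mgh.
m = 0.960 lb = 0.4354 kg; h = 4.30 ft = 1.311 m; g = 9.810 m/s².
PE = 5.599 J
5.599 J × (1 cal / 4.184 J) = 1.338 cal

1.34 cal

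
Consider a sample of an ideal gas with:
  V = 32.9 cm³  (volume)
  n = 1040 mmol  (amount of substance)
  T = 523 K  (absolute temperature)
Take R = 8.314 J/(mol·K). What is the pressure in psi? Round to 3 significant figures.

From the ideal-gas law: P = nRT/V.
V = 32.9 cm³ = 3.290×10^-5 m³; n = 1040 mmol = 1.040 mol; T = 523 K; R = 8.314 J/(mol·K).
P = 1.375×10^8 Pa
1.375×10^8 Pa × (1 psi / 6895 Pa) = 19936 psi

19900 psi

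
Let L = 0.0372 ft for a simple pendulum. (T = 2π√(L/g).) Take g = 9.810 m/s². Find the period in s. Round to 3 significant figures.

T is given directly by: T = 2π√(L/g).
L = 0.0372 ft = 0.01134 m; g = 9.810 m/s².
T = 0.2136 s

0.214 s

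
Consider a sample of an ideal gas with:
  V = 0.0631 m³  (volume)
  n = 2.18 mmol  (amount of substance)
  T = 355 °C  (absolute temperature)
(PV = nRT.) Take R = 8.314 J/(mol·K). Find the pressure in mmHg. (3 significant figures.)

1.35 mmHg

From the ideal-gas law: P = nRT/V.
V = 0.0631 m³; n = 2.18 mmol = 0.002180 mol; T = 355 °C = 628.1 K; R = 8.314 J/(mol·K).
P = 180.4 Pa  (the unit combination reduces to kg/(m·s²) = Pa)
180.4 Pa × (1 mmHg / 133.3 Pa) = 1.353 mmHg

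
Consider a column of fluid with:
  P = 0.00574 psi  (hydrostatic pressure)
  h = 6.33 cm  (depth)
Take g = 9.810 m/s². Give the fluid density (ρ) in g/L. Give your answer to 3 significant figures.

Rearranging: ρ = P/(g·h).
P = 0.00574 psi = 39.58 Pa; h = 6.33 cm = 0.06330 m; g = 9.810 m/s².
ρ = 63.73 kg/m³
Since 1 g/L = 1 kg/m³, 63.73 g/L.

63.7 g/L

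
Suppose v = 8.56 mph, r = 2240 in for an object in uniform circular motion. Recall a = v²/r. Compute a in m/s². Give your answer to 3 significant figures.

Directly: a = v²/r.
v = 8.56 mph = 3.827 m/s; r = 2240 in = 56.90 m.
a = 0.2574 m/s²

0.257 m/s²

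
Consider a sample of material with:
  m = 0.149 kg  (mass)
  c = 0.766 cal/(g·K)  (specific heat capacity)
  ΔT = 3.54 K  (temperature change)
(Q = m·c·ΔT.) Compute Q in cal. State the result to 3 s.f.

Q is given directly by: Q = mcΔT.
m = 0.149 kg; c = 0.766 cal/(g·K) = 3205 J/(kg·K); ΔT = 3.54 K.
Q = 1690 J
1690 J × (1 cal / 4.184 J) = 404.0 cal

404 cal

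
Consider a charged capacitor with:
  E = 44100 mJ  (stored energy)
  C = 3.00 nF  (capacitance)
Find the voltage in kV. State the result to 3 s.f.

171 kV

Solving E = ½C·V² for V: V = √(2E/C).
E = 44100 mJ = 44.10 J; C = 3.00 nF = 3.000×10^-9 F.
V = 1.715×10^5 V  (the unit combination reduces to kg·m²/(A·s³) = V)
1.715×10^5 V × (1 kV / 1000 V) = 171.5 kV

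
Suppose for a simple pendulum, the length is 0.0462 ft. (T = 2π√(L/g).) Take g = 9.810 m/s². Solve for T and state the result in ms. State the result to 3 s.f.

238 ms

T is given directly by: T = 2π√(L/g).
L = 0.0462 ft = 0.01408 m; g = 9.810 m/s².
T = 0.2381 s
0.2381 s × (1 ms / 0.001000 s) = 238.1 ms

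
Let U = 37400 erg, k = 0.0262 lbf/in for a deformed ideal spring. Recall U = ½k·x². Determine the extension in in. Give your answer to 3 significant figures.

Solving U = ½k·x² for x: x = √(2U/k).
U = 37400 erg = 0.003740 J; k = 0.0262 lbf/in = 4.588 N/m.
x = 0.04038 m
0.04038 m × (1 in / 0.02540 m) = 1.590 in

1.59 in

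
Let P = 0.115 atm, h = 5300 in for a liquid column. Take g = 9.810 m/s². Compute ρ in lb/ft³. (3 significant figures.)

0.551 lb/ft³

Rearranging: ρ = P/(g·h).
P = 0.115 atm = 11652 Pa; h = 5300 in = 134.6 m; g = 9.810 m/s².
ρ = 8.823 kg/m³
8.823 kg/m³ × (1 lb/ft³ / 16.02 kg/m³) = 0.5508 lb/ft³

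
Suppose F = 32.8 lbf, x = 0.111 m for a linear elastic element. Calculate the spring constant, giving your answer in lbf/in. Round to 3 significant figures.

From Hooke's law: k = F/x.
F = 32.8 lbf = 145.9 N; x = 0.111 m.
k = 1314 N/m
1314 N/m × (1 lbf/in / 175.1 N/m) = 7.506 lbf/in

7.51 lbf/in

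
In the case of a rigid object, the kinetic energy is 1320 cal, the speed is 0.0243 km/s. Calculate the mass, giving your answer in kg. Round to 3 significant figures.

18.7 kg

Rearranging KE = ½mv² for m: m = 2·KE/v².
KE = 1320 cal = 5523 J; v = 0.0243 km/s = 24.30 m/s.
m = 18.71 kg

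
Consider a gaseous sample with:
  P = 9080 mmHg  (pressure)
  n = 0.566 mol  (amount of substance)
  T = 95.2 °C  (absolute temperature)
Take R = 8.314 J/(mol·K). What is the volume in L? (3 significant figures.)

Rearranging PV = nRT for V: V = nRT/P.
P = 9080 mmHg = 1.211×10^6 Pa; n = 0.566 mol; T = 95.2 °C = 368.3 K; R = 8.314 J/(mol·K).
V = 0.001432 m³
0.001432 m³ × (1 L / 0.001000 m³) = 1.432 L

1.43 L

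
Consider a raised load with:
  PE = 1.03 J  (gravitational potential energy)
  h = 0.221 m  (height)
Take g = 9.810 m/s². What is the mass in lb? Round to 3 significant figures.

1.05 lb

Rearranging: m = PE/(g·h).
PE = 1.03 J; h = 0.221 m; g = 9.810 m/s².
m = 0.4751 kg
0.4751 kg × (1 lb / 0.4536 kg) = 1.047 lb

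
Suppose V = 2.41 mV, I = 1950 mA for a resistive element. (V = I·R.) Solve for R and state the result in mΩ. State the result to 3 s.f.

From Ohm's law: R = V/I.
V = 2.41 mV = 0.002410 V; I = 1950 mA = 1.950 A.
R = 0.001236 Ω
0.001236 Ω × (1 mΩ / 0.001000 Ω) = 1.236 mΩ

1.24 mΩ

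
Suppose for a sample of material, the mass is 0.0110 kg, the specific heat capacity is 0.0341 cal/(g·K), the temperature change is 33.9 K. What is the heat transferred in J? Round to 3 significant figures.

53.2 J

Directly: Q = mcΔT.
m = 0.0110 kg; c = 0.0341 cal/(g·K) = 142.7 J/(kg·K); ΔT = 33.9 K.
Q = 53.20 J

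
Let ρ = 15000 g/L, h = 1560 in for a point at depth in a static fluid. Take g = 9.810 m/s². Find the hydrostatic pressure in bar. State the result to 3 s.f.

P is given directly by: P = ρgh.
ρ = 15000 g/L = 15000 kg/m³; h = 1560 in = 39.62 m; g = 9.810 m/s².
P = 5.831×10^6 Pa  (the unit combination reduces to kg/(m·s²) = Pa)
5.831×10^6 Pa × (1 bar / 1.000×10^5 Pa) = 58.31 bar

58.3 bar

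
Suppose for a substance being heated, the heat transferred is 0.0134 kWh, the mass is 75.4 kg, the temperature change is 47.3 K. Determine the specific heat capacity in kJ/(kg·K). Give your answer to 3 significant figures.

0.0135 kJ/(kg·K)

Solving Q = m·c·ΔT for c: c = Q/(m·ΔT).
Q = 0.0134 kWh = 48240 J; m = 75.4 kg; ΔT = 47.3 K.
c = 13.53 J/(kg·K)
13.53 J/(kg·K) × (1 kJ/(kg·K) / 1000 J/(kg·K)) = 0.01353 kJ/(kg·K)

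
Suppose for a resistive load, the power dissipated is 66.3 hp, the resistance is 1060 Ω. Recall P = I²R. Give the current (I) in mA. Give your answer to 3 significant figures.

6830 mA

Rearranging: I = √(P/R).
P = 66.3 hp = 49440 W; R = 1060 Ω.
I = 6.829 A
6.829 A × (1 mA / 0.001000 A) = 6829 mA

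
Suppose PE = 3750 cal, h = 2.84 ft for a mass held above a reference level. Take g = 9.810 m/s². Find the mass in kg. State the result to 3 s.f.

Rearranging PE = m·g·h for m: m = PE/(g·h).
PE = 3750 cal = 15690 J; h = 2.84 ft = 0.8656 m; g = 9.810 m/s².
m = 1848 kg

1850 kg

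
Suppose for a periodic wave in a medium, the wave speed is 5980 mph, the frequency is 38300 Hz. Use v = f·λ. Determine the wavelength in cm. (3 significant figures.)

6.98 cm

Rearranging v = f·λ for λ: λ = v/f.
v = 5980 mph = 2673 m/s; f = 38300 Hz.
λ = 0.06980 m
0.06980 m × (1 cm / 0.01000 m) = 6.980 cm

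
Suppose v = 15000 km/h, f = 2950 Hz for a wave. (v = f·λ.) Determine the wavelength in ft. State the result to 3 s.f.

Solving v = f·λ for λ: λ = v/f.
v = 15000 km/h = 4167 m/s; f = 2950 Hz.
λ = 1.412 m
1.412 m × (1 ft / 0.3048 m) = 4.634 ft

4.63 ft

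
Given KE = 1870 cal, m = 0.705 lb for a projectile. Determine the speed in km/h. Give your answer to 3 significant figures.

Rearranging KE = ½mv² for v: v = √(2·KE/m).
KE = 1870 cal = 7824 J; m = 0.705 lb = 0.3198 kg.
v = 221.2 m/s
221.2 m/s × (1 km/h / 0.2778 m/s) = 796.4 km/h

796 km/h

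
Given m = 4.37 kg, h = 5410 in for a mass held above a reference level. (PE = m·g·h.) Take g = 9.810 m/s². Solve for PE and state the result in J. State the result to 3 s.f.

Directly: PE = mgh.
m = 4.37 kg; h = 5410 in = 137.4 m; g = 9.810 m/s².
PE = 5891 J

5890 J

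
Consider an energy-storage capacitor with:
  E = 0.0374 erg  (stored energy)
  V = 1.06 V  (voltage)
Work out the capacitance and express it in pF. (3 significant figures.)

6660 pF

Rearranging E = ½C·V² for C: C = 2E/V².
E = 0.0374 erg = 3.740×10^-9 J; V = 1.06 V.
C = 6.657×10^-9 F
6.657×10^-9 F × (1 pF / 1.000×10^-12 F) = 6657 pF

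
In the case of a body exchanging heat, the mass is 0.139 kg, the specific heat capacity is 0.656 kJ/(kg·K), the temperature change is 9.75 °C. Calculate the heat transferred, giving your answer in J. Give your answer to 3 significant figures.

889 J

Q is given directly by: Q = mcΔT.
m = 0.139 kg; c = 0.656 kJ/(kg·K) = 656.0 J/(kg·K); ΔT = 9.75 °C = 9.750 K.
Q = 889.0 J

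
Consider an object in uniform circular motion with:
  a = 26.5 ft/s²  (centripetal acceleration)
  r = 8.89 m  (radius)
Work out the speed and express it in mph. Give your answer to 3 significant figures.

19.0 mph

Solving a = v²/r for v: v = √(a·r).
a = 26.5 ft/s² = 8.077 m/s²; r = 8.89 m.
v = 8.474 m/s
8.474 m/s × (1 mph / 0.4470 m/s) = 18.96 mph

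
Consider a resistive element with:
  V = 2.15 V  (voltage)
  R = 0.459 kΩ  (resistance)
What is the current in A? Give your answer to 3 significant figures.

0.00468 A

From Ohm's law: I = V/R.
V = 2.15 V; R = 0.459 kΩ = 459.0 Ω.
I = 0.004684 A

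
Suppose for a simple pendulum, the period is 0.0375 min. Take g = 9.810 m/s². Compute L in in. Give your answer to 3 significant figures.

Rearranging: L = g·(T/2π)².
T = 0.0375 min = 2.250 s; g = 9.810 m/s².
L = 1.258 m
1.258 m × (1 in / 0.02540 m) = 49.53 in

49.5 in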